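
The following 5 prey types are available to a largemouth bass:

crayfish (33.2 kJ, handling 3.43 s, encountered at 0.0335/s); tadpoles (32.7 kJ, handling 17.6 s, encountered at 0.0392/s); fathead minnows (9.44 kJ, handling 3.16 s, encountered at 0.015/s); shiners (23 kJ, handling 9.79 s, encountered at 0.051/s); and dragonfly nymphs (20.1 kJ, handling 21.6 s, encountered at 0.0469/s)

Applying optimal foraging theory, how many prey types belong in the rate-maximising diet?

E/h in descending order: crayfish 9.68, fathead minnows 2.99, shiners 2.35, tadpoles 1.86, dragonfly nymphs 0.931 kJ/s. The optimal diet is the largest prefix of this list for which every included type satisfies E_i/h_i > R on the types above it.
Rate on top 1: 0.9976. fathead minnows: 2.99 > 0.9976 → include.
Rate on top 2: 1.079. shiners: 2.35 > 1.079 → include.
Rate on top 3: 1.461. tadpoles: 1.86 > 1.461 → include.
Rate on top 4: 1.577. dragonfly nymphs: 0.931 < 1.577 → exclude; stop.
Optimal diet: crayfish, fathead minnows, shiners, tadpoles — 4 of 5 types.

4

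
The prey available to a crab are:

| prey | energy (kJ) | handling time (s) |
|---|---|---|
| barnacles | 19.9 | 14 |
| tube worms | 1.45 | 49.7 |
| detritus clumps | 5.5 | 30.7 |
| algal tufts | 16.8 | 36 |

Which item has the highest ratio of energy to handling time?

barnacles

In descending order of E/h:
barnacles: 19.9/14 = 1.42 kJ/s
algal tufts: 16.8/36 = 0.467 kJ/s
detritus clumps: 5.5/30.7 = 0.179 kJ/s
tube worms: 1.45/49.7 = 0.0292 kJ/s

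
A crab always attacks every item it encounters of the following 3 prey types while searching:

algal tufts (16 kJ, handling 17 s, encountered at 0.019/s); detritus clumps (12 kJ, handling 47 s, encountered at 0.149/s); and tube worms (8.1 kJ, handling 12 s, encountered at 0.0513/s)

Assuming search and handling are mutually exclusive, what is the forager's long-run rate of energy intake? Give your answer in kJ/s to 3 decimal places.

0.280 kJ/s

R = Σλ_iE_i / (1 + Σλ_ih_i)
Numerator: 0.019×16 + 0.149×12 + 0.0513×8.1 = 2.508
Denominator: 1 + 0.019×17 + 0.149×47 + 0.0513×12 = 8.942
R = 2.508/8.942 = 0.2804 kJ/s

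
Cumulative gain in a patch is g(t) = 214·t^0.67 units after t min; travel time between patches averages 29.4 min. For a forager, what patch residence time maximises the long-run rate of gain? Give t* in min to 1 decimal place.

Optimal t* satisfies g'(t*) = g(t*)/(T + t*).
g'(t) = 0.67·214·t^-0.33. Setting 0.67·214·t^-0.33 = 214·t^0.67/(29.4+t) gives 0.67(29.4+t) = t, so 0.33·t = 0.67×29.4.
t* = 0.67×29.4/0.33 = 59.69 min.

59.7 min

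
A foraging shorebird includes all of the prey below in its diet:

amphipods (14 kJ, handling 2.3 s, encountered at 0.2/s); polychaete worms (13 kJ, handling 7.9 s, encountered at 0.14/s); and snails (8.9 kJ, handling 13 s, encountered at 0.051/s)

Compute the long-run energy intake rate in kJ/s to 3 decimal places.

1.571 kJ/s

Energy encountered per unit search time: 0.2×14 + 0.14×13 + 0.051×8.9 = 5.074 kJ/s.
Handling time per unit search time: 0.2×2.3 + 0.14×7.9 + 0.051×13 = 2.229.
Rate = 5.074/(1 + 2.229) = 1.571 kJ/s.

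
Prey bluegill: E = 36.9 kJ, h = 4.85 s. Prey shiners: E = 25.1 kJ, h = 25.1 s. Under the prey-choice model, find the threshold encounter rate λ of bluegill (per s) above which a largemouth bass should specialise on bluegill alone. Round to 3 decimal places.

At the threshold, the rate on bluegill alone equals the profitability of shiners: λ·36.9/(1 + λ·4.85) = 25.1/25.1 = 1.
Rearranging, λ(36.9 − 1×4.85) = 1, so λ = 1/32.05 = 0.0312 per s.

0.031 per s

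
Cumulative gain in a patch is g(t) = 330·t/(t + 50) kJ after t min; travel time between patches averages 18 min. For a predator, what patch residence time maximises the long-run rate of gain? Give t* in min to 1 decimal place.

30.0 min

Optimal t* satisfies g'(t*) = g(t*)/(T + t*).
g'(t) = 330·50/(t + 50)². Setting 330·50/(t+50)² = 330t/[(t+50)(18+t)] gives 50(18+t) = t(t+50), so t² = 50×18 = 900.
t* = √900 = 30 min.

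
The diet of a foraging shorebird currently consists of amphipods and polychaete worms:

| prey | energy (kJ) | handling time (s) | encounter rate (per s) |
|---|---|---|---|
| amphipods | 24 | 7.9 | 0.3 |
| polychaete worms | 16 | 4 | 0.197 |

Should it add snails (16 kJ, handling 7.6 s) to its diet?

No

On amphipods and polychaete worms alone, R = ΣλE/(1+Σλh) = 10.35/4.158 = 2.49 kJ/s.
Profitability of snails: 16/7.6 = 2.105 kJ/s.
2.105 < 2.49, so adding snails would lower the average — exclude it.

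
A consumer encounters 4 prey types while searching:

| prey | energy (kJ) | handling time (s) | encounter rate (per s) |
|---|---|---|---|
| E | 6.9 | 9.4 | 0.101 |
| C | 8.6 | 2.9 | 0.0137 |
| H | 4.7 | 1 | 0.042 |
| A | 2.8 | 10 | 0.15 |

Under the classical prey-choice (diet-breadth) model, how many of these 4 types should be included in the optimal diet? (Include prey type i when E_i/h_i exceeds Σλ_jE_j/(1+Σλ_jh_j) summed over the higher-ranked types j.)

Rank by E/h (kJ/s): H 4.7, C 2.97, E 0.734, A 0.28. Include each in turn until the next type's E/h falls below the running intake rate.
Rate on top 1: 0.1894. C: 2.97 > 0.1894 → include.
Rate on top 2: 0.2914. E: 0.734 > 0.2914 → include.
Rate on top 3: 0.4983. A: 0.28 < 0.4983 → exclude; stop.
Optimal diet: H, C, E — 3 of 4 types.

3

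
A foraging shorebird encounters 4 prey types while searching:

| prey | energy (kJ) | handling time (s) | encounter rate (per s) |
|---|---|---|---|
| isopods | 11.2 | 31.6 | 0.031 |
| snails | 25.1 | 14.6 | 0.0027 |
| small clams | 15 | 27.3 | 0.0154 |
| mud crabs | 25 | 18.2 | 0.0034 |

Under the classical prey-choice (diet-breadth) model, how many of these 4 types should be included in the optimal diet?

4

Profitabilities (E/h, kJ/s): snails 1.72, mud crabs 1.37, small clams 0.549, isopods 0.354. Add prey in this order while the next type's profitability exceeds the intake rate on those already taken.
Rate on top 1: 0.0652. mud crabs: 1.37 > 0.0652 → include.
Rate on top 2: 0.1387. small clams: 0.549 > 0.1387 → include.
Rate on top 3: 0.2522. isopods: 0.354 > 0.2522 → include.
Optimal diet: snails, mud crabs, small clams, isopods — 4 of 4 types.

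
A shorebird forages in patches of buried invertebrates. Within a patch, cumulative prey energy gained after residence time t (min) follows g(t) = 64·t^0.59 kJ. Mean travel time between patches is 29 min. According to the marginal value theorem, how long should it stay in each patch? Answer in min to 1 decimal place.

Optimal t* satisfies g'(t*) = g(t*)/(T + t*).
g'(t) = 0.59·64·t^-0.41. Setting 0.59·64·t^-0.41 = 64·t^0.59/(29+t) gives 0.59(29+t) = t, so 0.41·t = 0.59×29.
t* = 0.59×29/0.41 = 41.73 min.

41.7 min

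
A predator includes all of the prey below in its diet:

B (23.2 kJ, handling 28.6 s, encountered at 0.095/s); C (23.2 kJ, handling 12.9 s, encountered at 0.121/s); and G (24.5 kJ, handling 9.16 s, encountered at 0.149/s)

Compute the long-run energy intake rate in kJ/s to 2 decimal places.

R = Σλ_iE_i / (1 + Σλ_ih_i)
Numerator: 0.095×23.2 + 0.121×23.2 + 0.149×24.5 = 8.662
Denominator: 1 + 0.095×28.6 + 0.121×12.9 + 0.149×9.16 = 6.643
R = 8.662/6.643 = 1.304 kJ/s

1.30 kJ/s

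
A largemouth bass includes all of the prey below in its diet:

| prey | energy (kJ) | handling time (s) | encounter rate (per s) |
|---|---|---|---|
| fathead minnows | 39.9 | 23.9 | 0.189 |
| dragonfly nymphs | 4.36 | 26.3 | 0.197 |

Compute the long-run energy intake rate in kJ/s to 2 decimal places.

0.79 kJ/s

R = Σλ_iE_i / (1 + Σλ_ih_i)
Numerator: 0.189×39.9 + 0.197×4.36 = 8.4
Denominator: 1 + 0.189×23.9 + 0.197×26.3 = 10.7
R = 8.4/10.7 = 0.7852 kJ/s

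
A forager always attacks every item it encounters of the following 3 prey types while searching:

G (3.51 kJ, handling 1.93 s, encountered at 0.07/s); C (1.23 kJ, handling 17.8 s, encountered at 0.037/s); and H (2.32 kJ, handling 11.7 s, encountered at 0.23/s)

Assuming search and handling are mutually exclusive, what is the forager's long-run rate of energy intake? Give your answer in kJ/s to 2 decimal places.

Energy encountered per unit search time: 0.07×3.51 + 0.037×1.23 + 0.23×2.32 = 0.8248 kJ/s.
Handling time per unit search time: 0.07×1.93 + 0.037×17.8 + 0.23×11.7 = 3.485.
Rate = 0.8248/(1 + 3.485) = 0.1839 kJ/s.

0.18 kJ/s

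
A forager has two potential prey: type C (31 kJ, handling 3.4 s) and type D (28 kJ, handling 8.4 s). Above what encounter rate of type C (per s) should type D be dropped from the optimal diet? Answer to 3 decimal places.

The zero-one rule: include type D iff E₂/h₂ > λE₁/(1+λh₁). Equality gives the switch point.
λE₁h₂ = E₂ + λE₂h₁ ⇒ λ = E₂/(E₁h₂ − E₂h₁) = 28/(260.4 − 95.2) = 0.1695 per s.

0.169 per s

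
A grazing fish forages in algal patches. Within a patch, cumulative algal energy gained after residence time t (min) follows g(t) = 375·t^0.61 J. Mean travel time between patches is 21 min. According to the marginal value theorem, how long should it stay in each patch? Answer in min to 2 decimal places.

32.85 min

Maximise g(t)/(T+t): set derivative to zero → g'(t)(T+t) = g(t).
g'(t) = 0.61·375·t^-0.39. Setting 0.61·375·t^-0.39 = 375·t^0.61/(21+t) gives 0.61(21+t) = t, so 0.39·t = 0.61×21.
t* = 0.61×21/0.39 = 32.85 min.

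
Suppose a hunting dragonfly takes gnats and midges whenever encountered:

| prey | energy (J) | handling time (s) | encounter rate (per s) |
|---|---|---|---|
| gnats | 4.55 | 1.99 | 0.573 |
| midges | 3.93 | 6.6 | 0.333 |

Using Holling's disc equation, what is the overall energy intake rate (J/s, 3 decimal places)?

R = Σλ_iE_i / (1 + Σλ_ih_i)
Numerator: 0.573×4.55 + 0.333×3.93 = 3.916
Denominator: 1 + 0.573×1.99 + 0.333×6.6 = 4.338
R = 3.916/4.338 = 0.9027 J/s

0.903 J/s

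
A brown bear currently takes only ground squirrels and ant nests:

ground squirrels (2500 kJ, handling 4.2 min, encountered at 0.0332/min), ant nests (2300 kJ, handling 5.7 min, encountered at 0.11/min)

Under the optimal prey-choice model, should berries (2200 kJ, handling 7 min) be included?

Yes

On ground squirrels and ant nests alone, R = ΣλE/(1+Σλh) = 336/1.766 = 190.2 kJ/min.
berries: E/h = 2200/7 = 314.3 kJ/min.
Since 314.3 > R, including berries increases the long-run rate.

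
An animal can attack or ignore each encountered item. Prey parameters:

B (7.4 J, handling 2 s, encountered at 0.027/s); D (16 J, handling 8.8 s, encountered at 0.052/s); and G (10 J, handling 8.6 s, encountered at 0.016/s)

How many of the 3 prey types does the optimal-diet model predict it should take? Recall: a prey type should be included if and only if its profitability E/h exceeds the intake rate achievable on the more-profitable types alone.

3

Profitabilities (E/h, J/s): B 3.7, D 1.82, G 1.16. Add prey in this order while the next type's profitability exceeds the intake rate on those already taken.
Rate on top 1: 0.1896. D: 1.82 > 0.1896 → include.
Rate on top 2: 0.6826. G: 1.16 > 0.6826 → include.
Optimal diet: B, D, G — 3 of 3 types.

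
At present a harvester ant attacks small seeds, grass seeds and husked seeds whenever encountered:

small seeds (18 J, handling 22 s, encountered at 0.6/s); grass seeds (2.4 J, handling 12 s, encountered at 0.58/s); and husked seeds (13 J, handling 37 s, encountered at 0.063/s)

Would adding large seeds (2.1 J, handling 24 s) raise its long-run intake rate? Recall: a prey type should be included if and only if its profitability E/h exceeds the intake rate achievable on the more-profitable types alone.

No

Current rate: (0.6×18 + 0.58×2.4 + 0.063×13)/(1 + 0.6×22 + 0.58×12 + 0.063×37) = 0.5539 J/s.
Profitability of large seeds: 2.1/24 = 0.0875 J/s.
0.0875 < 0.5539, so adding large seeds would lower the average — exclude it.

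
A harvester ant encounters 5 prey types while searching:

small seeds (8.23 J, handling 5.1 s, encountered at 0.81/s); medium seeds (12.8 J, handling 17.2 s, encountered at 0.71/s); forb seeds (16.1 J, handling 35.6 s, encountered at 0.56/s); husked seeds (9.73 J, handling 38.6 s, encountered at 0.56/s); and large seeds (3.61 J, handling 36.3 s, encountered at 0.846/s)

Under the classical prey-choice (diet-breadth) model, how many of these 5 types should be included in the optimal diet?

1

Rank by E/h (J/s): small seeds 1.61, medium seeds 0.744, forb seeds 0.452, husked seeds 0.252, large seeds 0.0994. Include each in turn until the next type's E/h falls below the running intake rate.
Rate on top 1: 1.299. medium seeds: 0.744 < 1.299 → exclude; stop.
Optimal diet: small seeds — 1 of 5 types.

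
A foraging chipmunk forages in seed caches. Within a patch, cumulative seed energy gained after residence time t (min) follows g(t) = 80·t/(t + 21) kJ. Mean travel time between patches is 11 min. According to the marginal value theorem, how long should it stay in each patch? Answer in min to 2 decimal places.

By the marginal value theorem, leave when the instantaneous gain rate g'(t) equals the habitat-wide average g(t)/(T + t).
g'(t) = 80·21/(t + 21)². Setting 80·21/(t+21)² = 80t/[(t+21)(11+t)] gives 21(11+t) = t(t+21), so t² = 21×11 = 231.
t* = √231 = 15.2 min.

15.20 min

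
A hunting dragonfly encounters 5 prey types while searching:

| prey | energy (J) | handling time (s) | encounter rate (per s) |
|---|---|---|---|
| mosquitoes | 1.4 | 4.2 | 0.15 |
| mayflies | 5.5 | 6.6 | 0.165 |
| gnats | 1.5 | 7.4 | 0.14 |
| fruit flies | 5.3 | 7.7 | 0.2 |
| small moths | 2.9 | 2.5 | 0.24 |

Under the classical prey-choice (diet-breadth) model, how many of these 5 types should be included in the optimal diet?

3

E/h in descending order: small moths 1.16, mayflies 0.833, fruit flies 0.688, mosquitoes 0.333, gnats 0.203 J/s. The optimal diet is the largest prefix of this list for which every included type satisfies E_i/h_i > R on the types above it.
Rate on top 1: 0.435. mayflies: 0.833 > 0.435 → include.
Rate on top 2: 0.5963. fruit flies: 0.688 > 0.5963 → include.
Rate on top 3: 0.6298. mosquitoes: 0.333 < 0.6298 → exclude; stop.
Optimal diet: small moths, mayflies, fruit flies — 3 of 5 types.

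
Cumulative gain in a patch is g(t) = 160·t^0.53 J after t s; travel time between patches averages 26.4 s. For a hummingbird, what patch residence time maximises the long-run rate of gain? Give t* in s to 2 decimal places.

Optimal t* satisfies g'(t*) = g(t*)/(T + t*).
g'(t) = 0.53·160·t^-0.47. Setting 0.53·160·t^-0.47 = 160·t^0.53/(26.4+t) gives 0.53(26.4+t) = t, so 0.47·t = 0.53×26.4.
t* = 0.53×26.4/0.47 = 29.77 s.

29.77 s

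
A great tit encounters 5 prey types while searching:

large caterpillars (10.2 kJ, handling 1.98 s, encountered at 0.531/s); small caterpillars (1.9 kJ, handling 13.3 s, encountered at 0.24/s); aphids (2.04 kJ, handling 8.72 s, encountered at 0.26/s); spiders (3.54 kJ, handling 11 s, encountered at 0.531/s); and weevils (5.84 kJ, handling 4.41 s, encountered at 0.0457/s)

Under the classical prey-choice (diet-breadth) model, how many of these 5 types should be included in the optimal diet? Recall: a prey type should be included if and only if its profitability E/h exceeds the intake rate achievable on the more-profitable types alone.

1

Rank by E/h (kJ/s): large caterpillars 5.15, weevils 1.32, spiders 0.322, aphids 0.234, small caterpillars 0.143. Include each in turn until the next type's E/h falls below the running intake rate.
Rate on top 1: 2.64. weevils: 1.32 < 2.64 → exclude; stop.
Optimal diet: large caterpillars — 1 of 5 types.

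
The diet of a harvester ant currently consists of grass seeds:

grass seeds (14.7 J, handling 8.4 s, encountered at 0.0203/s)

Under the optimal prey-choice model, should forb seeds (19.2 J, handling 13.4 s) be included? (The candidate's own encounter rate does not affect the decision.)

On grass seeds alone, R = ΣλE/(1+Σλh) = 0.2984/1.171 = 0.2549 J/s.
forb seeds: E/h = 19.2/13.4 = 1.433 J/s.
1.433 > 0.2549, so adding forb seeds raises the average — include it.

Yes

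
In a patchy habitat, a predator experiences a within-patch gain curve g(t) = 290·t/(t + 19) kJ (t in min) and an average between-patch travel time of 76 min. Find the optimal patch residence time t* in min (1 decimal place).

Maximise g(t)/(T+t): set derivative to zero → g'(t)(T+t) = g(t).
g'(t) = 290·19/(t + 19)². Setting 290·19/(t+19)² = 290t/[(t+19)(76+t)] gives 19(76+t) = t(t+19), so t² = 19×76 = 1444.
t* = √1444 = 38 min.

38.0 min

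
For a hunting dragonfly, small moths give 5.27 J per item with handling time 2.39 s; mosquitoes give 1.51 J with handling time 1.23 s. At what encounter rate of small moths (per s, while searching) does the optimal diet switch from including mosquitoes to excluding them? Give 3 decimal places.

At the threshold, the rate on small moths alone equals the profitability of mosquitoes: λ·5.27/(1 + λ·2.39) = 1.51/1.23 = 1.228.
Rearranging, λ(5.27 − 1.228×2.39) = 1.228, so λ = 1.228/2.336 = 0.5255 per s.

0.526 per s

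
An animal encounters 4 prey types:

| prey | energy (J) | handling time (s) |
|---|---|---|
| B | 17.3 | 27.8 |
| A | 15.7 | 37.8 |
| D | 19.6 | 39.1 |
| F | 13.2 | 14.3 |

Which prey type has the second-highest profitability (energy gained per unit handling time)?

In descending order of E/h:
F: 13.2/14.3 = 0.923 J/s
B: 17.3/27.8 = 0.622 J/s
D: 19.6/39.1 = 0.501 J/s
A: 15.7/37.8 = 0.415 J/s

B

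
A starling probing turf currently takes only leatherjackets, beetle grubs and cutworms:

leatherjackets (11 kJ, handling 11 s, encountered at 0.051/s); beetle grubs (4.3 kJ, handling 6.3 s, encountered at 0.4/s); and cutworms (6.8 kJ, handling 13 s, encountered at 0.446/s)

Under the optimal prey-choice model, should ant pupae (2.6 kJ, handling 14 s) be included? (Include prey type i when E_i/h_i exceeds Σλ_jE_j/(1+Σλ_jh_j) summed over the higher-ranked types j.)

No

On leatherjackets, beetle grubs and cutworms alone, R = ΣλE/(1+Σλh) = 5.314/9.879 = 0.5379 kJ/s.
Profitability of ant pupae: 2.6/14 = 0.1857 kJ/s.
Since 0.1857 < R, time spent handling ant pupae is better spent searching.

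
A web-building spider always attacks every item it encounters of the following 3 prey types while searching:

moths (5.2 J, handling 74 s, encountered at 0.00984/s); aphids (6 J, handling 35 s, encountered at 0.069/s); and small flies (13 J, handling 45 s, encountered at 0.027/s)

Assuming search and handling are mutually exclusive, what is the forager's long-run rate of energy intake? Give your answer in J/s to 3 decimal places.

0.152 J/s

R = (0.00984×5.2 + 0.069×6 + 0.027×13) / (1 + 0.00984×74 + 0.069×35 + 0.027×45) = 0.8162/5.358 = 0.1523 J/s.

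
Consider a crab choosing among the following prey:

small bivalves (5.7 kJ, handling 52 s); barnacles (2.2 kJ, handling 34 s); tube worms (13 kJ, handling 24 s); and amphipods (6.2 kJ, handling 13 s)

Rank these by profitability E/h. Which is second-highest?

Profitability E/h (kJ/s): small bivalves = 5.7/52 = 0.11, barnacles = 2.2/34 = 0.0647, tube worms = 13/24 = 0.542, amphipods = 6.2/13 = 0.477.
Ranked: tube worms > amphipods > small bivalves > barnacles.

amphipods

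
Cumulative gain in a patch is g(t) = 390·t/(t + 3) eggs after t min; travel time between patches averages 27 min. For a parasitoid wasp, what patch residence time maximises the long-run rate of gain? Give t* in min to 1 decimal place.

9.0 min

By the marginal value theorem, leave when the instantaneous gain rate g'(t) equals the habitat-wide average g(t)/(T + t).
g'(t) = 390·3/(t + 3)². Setting 390·3/(t+3)² = 390t/[(t+3)(27+t)] gives 3(27+t) = t(t+3), so t² = 3×27 = 81.
t* = √81 = 9 min.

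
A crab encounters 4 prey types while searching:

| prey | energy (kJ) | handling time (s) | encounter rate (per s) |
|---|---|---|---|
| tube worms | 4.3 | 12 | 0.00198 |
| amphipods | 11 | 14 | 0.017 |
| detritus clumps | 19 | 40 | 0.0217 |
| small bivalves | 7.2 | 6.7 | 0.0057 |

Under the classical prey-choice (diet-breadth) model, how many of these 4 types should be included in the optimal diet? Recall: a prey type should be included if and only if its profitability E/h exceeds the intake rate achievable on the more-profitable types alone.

4

Rank by E/h (kJ/s): small bivalves 1.07, amphipods 0.786, detritus clumps 0.475, tube worms 0.358. Include each in turn until the next type's E/h falls below the running intake rate.
Rate on top 1: 0.03953. amphipods: 0.786 > 0.03953 → include.
Rate on top 2: 0.1787. detritus clumps: 0.475 > 0.1787 → include.
Rate on top 3: 0.2986. tube worms: 0.358 > 0.2986 → include.
Optimal diet: small bivalves, amphipods, detritus clumps, tube worms — 4 of 4 types.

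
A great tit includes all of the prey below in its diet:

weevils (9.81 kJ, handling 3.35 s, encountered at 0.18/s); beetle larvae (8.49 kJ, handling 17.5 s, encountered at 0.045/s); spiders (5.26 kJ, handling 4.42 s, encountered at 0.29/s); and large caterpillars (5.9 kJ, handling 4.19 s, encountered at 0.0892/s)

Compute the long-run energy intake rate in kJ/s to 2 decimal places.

Energy encountered per unit search time: 0.18×9.81 + 0.045×8.49 + 0.29×5.26 + 0.0892×5.9 = 4.2 kJ/s.
Handling time per unit search time: 0.18×3.35 + 0.045×17.5 + 0.29×4.42 + 0.0892×4.19 = 3.046.
Rate = 4.2/(1 + 3.046) = 1.038 kJ/s.

1.04 kJ/s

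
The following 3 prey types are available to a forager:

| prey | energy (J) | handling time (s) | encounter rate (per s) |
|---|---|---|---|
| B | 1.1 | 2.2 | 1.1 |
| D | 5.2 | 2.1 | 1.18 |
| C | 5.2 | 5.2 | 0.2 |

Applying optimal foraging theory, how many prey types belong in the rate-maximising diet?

1

Profitabilities (E/h, J/s): D 2.48, C 1, B 0.5. Add prey in this order while the next type's profitability exceeds the intake rate on those already taken.
Rate on top 1: 1.764. C: 1 < 1.764 → exclude; stop.
Optimal diet: D — 1 of 3 types.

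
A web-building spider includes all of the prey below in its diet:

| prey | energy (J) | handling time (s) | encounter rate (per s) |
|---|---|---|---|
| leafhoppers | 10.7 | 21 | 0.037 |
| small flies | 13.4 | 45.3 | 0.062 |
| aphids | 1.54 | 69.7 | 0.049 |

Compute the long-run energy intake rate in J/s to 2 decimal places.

0.16 J/s

R = (0.037×10.7 + 0.062×13.4 + 0.049×1.54) / (1 + 0.037×21 + 0.062×45.3 + 0.049×69.7) = 1.302/8.001 = 0.1628 J/s.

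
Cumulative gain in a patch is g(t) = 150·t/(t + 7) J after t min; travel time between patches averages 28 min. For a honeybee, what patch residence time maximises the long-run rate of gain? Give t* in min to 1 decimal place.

Maximise g(t)/(T+t): set derivative to zero → g'(t)(T+t) = g(t).
g'(t) = 150·7/(t + 7)². Setting 150·7/(t+7)² = 150t/[(t+7)(28+t)] gives 7(28+t) = t(t+7), so t² = 7×28 = 196.
t* = √196 = 14 min.

14.0 min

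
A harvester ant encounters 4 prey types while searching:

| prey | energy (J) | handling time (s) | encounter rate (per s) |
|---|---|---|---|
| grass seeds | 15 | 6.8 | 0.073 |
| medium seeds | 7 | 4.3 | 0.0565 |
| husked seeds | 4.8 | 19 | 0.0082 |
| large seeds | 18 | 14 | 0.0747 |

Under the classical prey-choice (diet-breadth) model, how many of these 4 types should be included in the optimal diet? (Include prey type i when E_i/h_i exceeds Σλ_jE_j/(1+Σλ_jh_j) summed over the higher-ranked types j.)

Profitabilities (E/h, J/s): grass seeds 2.21, medium seeds 1.63, large seeds 1.29, husked seeds 0.253. Add prey in this order while the next type's profitability exceeds the intake rate on those already taken.
Rate on top 1: 0.7318. medium seeds: 1.63 > 0.7318 → include.
Rate on top 2: 0.8569. large seeds: 1.29 > 0.8569 → include.
Rate on top 3: 1.018. husked seeds: 0.253 < 1.018 → exclude; stop.
Optimal diet: grass seeds, medium seeds, large seeds — 3 of 4 types.

3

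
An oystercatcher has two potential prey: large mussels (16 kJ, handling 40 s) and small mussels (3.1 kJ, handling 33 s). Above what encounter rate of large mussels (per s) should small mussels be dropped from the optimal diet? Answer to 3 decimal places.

0.008 per s

At the threshold, the rate on large mussels alone equals the profitability of small mussels: λ·16/(1 + λ·40) = 3.1/33 = 0.09394.
Rearranging, λ(16 − 0.09394×40) = 0.09394, so λ = 0.09394/12.24 = 0.007673 per s.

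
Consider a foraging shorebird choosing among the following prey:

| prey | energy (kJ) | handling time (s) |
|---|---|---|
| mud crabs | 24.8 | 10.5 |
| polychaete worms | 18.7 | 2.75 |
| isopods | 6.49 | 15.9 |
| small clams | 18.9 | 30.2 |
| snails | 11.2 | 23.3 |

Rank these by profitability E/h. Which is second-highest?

In descending order of E/h:
polychaete worms: 18.7/2.75 = 6.8 kJ/s
mud crabs: 24.8/10.5 = 2.36 kJ/s
small clams: 18.9/30.2 = 0.626 kJ/s
snails: 11.2/23.3 = 0.481 kJ/s
isopods: 6.49/15.9 = 0.408 kJ/s

mud crabs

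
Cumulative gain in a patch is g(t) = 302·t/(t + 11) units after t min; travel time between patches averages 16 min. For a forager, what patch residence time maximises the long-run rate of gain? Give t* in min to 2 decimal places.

Maximise g(t)/(T+t): set derivative to zero → g'(t)(T+t) = g(t).
g'(t) = 302·11/(t + 11)². Setting 302·11/(t+11)² = 302t/[(t+11)(16+t)] gives 11(16+t) = t(t+11), so t² = 11×16 = 176.
t* = √176 = 13.27 min.

13.27 min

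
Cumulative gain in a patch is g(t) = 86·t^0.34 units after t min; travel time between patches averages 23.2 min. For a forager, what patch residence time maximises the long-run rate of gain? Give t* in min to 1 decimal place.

12.0 min

Optimal t* satisfies g'(t*) = g(t*)/(T + t*).
g'(t) = 0.34·86·t^-0.66. Setting 0.34·86·t^-0.66 = 86·t^0.34/(23.2+t) gives 0.34(23.2+t) = t, so 0.66·t = 0.34×23.2.
t* = 0.34×23.2/0.66 = 11.95 min.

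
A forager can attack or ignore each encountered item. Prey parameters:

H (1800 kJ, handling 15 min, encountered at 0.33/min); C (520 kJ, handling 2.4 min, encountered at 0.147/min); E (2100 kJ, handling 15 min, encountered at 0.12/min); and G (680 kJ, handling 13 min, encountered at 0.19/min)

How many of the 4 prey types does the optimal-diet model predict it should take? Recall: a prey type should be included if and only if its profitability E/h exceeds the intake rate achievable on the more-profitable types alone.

3

E/h in descending order: C 217, E 140, H 120, G 52.3 kJ/min. The optimal diet is the largest prefix of this list for which every included type satisfies E_i/h_i > R on the types above it.
Rate on top 1: 56.51. E: 140 > 56.51 → include.
Rate on top 2: 104.2. H: 120 > 104.2 → include.
Rate on top 3: 113.8. G: 52.3 < 113.8 → exclude; stop.
Optimal diet: C, E, H — 3 of 4 types.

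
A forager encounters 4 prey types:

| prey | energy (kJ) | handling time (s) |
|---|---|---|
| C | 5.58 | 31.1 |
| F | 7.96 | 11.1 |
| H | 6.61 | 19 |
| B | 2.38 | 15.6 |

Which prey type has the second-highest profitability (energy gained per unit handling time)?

In descending order of E/h:
F: 7.96/11.1 = 0.717 kJ/s
H: 6.61/19 = 0.348 kJ/s
C: 5.58/31.1 = 0.179 kJ/s
B: 2.38/15.6 = 0.153 kJ/s

H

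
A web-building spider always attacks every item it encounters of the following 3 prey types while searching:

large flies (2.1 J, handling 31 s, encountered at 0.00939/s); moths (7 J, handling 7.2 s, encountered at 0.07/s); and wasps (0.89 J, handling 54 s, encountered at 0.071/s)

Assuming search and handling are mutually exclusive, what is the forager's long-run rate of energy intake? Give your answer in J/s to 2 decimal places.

0.10 J/s

Energy encountered per unit search time: 0.00939×2.1 + 0.07×7 + 0.071×0.89 = 0.5729 J/s.
Handling time per unit search time: 0.00939×31 + 0.07×7.2 + 0.071×54 = 4.629.
Rate = 0.5729/(1 + 4.629) = 0.1018 J/s.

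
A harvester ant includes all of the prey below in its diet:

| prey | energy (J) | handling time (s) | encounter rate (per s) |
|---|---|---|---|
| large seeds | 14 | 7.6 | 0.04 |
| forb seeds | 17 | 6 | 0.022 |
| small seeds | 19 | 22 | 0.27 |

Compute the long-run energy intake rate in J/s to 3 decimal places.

0.822 J/s

Energy encountered per unit search time: 0.04×14 + 0.022×17 + 0.27×19 = 6.064 J/s.
Handling time per unit search time: 0.04×7.6 + 0.022×6 + 0.27×22 = 6.376.
Rate = 6.064/(1 + 6.376) = 0.8221 J/s.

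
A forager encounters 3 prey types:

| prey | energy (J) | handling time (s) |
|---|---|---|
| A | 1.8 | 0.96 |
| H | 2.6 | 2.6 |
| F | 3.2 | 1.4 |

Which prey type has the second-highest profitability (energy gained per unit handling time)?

A

Profitability E/h (J/s): A = 1.8/0.96 = 1.88, H = 2.6/2.6 = 1, F = 3.2/1.4 = 2.29.
Ranked: F > A > H.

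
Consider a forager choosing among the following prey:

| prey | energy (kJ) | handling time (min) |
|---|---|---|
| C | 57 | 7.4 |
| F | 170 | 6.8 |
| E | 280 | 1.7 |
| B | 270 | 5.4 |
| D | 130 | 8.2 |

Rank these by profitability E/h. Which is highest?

In descending order of E/h:
E: 280/1.7 = 165 kJ/min
B: 270/5.4 = 50 kJ/min
F: 170/6.8 = 25 kJ/min
D: 130/8.2 = 15.9 kJ/min
C: 57/7.4 = 7.7 kJ/min

E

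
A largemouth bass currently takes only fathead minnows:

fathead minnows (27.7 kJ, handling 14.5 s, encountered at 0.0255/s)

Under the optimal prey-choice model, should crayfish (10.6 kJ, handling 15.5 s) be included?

Intake rate on the current diet: R = (0.0255×27.7) / (1 + 0.0255×14.5) = 0.7063/1.37 = 0.5157 kJ/s.
Profitability of crayfish: 10.6/15.5 = 0.6839 kJ/s.
Since 0.6839 > R, including crayfish increases the long-run rate.

Yes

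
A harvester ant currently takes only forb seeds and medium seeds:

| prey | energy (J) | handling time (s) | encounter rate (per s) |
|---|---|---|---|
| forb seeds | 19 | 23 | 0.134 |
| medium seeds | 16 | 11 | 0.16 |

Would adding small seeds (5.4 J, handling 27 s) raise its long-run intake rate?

No

Current rate: (0.134×19 + 0.16×16)/(1 + 0.134×23 + 0.16×11) = 0.874 J/s.
Profitability of small seeds: 5.4/27 = 0.2 J/s.
0.2 < 0.874, so adding small seeds would lower the average — exclude it.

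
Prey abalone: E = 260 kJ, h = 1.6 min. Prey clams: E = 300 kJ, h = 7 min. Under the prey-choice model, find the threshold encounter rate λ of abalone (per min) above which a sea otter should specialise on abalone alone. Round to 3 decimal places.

0.224 per min

The zero-one rule: include clams iff E₂/h₂ > λE₁/(1+λh₁). Equality gives the switch point.
λE₁h₂ = E₂ + λE₂h₁ ⇒ λ = E₂/(E₁h₂ − E₂h₁) = 300/(1820 − 480) = 0.2239 per min.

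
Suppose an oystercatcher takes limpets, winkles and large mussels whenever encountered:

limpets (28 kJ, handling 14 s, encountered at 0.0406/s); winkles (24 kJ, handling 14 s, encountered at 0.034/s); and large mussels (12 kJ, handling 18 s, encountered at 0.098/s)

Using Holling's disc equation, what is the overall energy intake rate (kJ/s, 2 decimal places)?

0.82 kJ/s

R = (0.0406×28 + 0.034×24 + 0.098×12) / (1 + 0.0406×14 + 0.034×14 + 0.098×18) = 3.129/3.808 = 0.8216 kJ/s.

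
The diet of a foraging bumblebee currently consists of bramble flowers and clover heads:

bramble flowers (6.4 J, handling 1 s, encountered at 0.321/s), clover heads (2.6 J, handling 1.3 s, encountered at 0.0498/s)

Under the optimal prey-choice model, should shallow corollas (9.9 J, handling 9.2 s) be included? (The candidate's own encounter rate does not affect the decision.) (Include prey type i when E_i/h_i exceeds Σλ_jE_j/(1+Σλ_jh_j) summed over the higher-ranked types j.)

Current rate: (0.321×6.4 + 0.0498×2.6)/(1 + 0.321×1 + 0.0498×1.3) = 1.576 J/s.
shallow corollas: E/h = 9.9/9.2 = 1.076 J/s.
Since 1.076 < R, time spent handling shallow corollas is better spent searching.

No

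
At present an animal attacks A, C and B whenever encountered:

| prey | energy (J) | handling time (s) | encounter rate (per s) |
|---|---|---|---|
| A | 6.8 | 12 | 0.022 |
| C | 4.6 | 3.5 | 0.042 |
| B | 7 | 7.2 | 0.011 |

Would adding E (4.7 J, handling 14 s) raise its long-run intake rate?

Yes

On A, C and B alone, R = ΣλE/(1+Σλh) = 0.4198/1.49 = 0.2817 J/s.
E: E/h = 4.7/14 = 0.3357 J/s.
Since 0.3357 > R, including E increases the long-run rate.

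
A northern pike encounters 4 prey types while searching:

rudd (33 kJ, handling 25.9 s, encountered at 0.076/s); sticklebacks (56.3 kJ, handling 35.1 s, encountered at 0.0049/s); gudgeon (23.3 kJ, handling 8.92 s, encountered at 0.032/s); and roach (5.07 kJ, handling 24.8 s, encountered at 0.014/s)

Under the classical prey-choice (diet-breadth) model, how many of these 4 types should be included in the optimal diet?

3

Profitabilities (E/h, kJ/s): gudgeon 2.61, sticklebacks 1.6, rudd 1.27, roach 0.204. Add prey in this order while the next type's profitability exceeds the intake rate on those already taken.
Rate on top 1: 0.58. sticklebacks: 1.6 > 0.58 → include.
Rate on top 2: 0.7009. rudd: 1.27 > 0.7009 → include.
Rate on top 3: 1.03. roach: 0.204 < 1.03 → exclude; stop.
Optimal diet: gudgeon, sticklebacks, rudd — 3 of 4 types.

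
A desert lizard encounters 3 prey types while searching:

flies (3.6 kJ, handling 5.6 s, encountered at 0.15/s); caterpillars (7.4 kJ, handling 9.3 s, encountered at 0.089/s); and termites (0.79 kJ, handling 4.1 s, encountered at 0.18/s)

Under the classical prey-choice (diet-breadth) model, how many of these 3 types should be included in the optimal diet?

E/h in descending order: caterpillars 0.796, flies 0.643, termites 0.193 kJ/s. The optimal diet is the largest prefix of this list for which every included type satisfies E_i/h_i > R on the types above it.
Rate on top 1: 0.3603. flies: 0.643 > 0.3603 → include.
Rate on top 2: 0.4493. termites: 0.193 < 0.4493 → exclude; stop.
Optimal diet: caterpillars, flies — 2 of 3 types.

2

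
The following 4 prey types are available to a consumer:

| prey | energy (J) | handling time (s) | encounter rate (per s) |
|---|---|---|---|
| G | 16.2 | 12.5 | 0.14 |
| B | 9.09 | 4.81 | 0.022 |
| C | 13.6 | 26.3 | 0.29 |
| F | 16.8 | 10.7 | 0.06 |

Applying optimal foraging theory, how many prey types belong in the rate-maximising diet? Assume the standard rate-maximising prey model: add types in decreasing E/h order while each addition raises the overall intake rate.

3

Profitabilities (E/h, J/s): B 1.89, F 1.57, G 1.3, C 0.517. Add prey in this order while the next type's profitability exceeds the intake rate on those already taken.
Rate on top 1: 0.1808. F: 1.57 > 0.1808 → include.
Rate on top 2: 0.6911. G: 1.3 > 0.6911 → include.
Rate on top 3: 0.9938. C: 0.517 < 0.9938 → exclude; stop.
Optimal diet: B, F, G — 3 of 4 types.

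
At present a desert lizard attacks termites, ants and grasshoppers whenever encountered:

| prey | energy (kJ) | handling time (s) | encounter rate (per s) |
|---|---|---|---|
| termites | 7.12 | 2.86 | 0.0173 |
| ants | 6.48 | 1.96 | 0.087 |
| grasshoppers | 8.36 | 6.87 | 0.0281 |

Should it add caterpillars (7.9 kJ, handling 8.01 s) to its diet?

On termites, ants and grasshoppers alone, R = ΣλE/(1+Σλh) = 0.9219/1.413 = 0.6524 kJ/s.
Profitability of caterpillars: 7.9/8.01 = 0.9863 kJ/s.
Since 0.9863 > R, including caterpillars increases the long-run rate.

Yes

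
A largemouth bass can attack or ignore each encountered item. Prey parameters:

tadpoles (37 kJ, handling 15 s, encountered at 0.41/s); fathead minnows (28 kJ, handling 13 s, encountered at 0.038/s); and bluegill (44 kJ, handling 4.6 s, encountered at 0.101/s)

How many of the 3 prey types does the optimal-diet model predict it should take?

Rank by E/h (kJ/s): bluegill 9.57, tadpoles 2.47, fathead minnows 2.15. Include each in turn until the next type's E/h falls below the running intake rate.
Rate on top 1: 3.034. tadpoles: 2.47 < 3.034 → exclude; stop.
Optimal diet: bluegill — 1 of 3 types.

1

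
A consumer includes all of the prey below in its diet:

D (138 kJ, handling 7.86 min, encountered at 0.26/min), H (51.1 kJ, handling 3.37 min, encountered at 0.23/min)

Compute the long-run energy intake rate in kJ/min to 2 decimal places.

12.47 kJ/min

R = (0.26×138 + 0.23×51.1) / (1 + 0.26×7.86 + 0.23×3.37) = 47.63/3.819 = 12.47 kJ/min.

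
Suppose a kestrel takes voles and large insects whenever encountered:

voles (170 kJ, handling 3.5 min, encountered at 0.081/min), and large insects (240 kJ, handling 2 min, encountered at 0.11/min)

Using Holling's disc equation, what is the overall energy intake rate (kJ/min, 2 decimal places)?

R = (0.081×170 + 0.11×240) / (1 + 0.081×3.5 + 0.11×2) = 40.17/1.504 = 26.72 kJ/min.

26.72 kJ/min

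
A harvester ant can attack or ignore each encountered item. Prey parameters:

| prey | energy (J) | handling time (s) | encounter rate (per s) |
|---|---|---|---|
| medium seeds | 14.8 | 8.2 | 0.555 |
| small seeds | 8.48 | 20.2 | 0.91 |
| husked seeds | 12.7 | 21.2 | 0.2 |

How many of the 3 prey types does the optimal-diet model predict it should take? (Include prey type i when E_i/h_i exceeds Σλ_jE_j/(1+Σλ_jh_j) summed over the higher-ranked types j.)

1

E/h in descending order: medium seeds 1.8, husked seeds 0.599, small seeds 0.42 J/s. The optimal diet is the largest prefix of this list for which every included type satisfies E_i/h_i > R on the types above it.
Rate on top 1: 1.48. husked seeds: 0.599 < 1.48 → exclude; stop.
Optimal diet: medium seeds — 1 of 3 types.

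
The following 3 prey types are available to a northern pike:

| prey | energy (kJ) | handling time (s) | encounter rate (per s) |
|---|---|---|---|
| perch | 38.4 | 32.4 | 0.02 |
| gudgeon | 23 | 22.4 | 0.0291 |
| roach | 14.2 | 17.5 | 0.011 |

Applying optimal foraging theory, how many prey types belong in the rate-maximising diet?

3

Rank by E/h (kJ/s): perch 1.19, gudgeon 1.03, roach 0.811. Include each in turn until the next type's E/h falls below the running intake rate.
Rate on top 1: 0.466. gudgeon: 1.03 > 0.466 → include.
Rate on top 2: 0.625. roach: 0.811 > 0.625 → include.
Optimal diet: perch, gudgeon, roach — 3 of 3 types.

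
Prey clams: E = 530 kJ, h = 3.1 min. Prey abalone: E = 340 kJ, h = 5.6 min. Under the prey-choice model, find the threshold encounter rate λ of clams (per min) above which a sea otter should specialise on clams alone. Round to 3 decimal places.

The zero-one rule: include abalone iff E₂/h₂ > λE₁/(1+λh₁). Equality gives the switch point.
λE₁h₂ = E₂ + λE₂h₁ ⇒ λ = E₂/(E₁h₂ − E₂h₁) = 340/(2968 − 1054) = 0.1776 per min.

0.178 per min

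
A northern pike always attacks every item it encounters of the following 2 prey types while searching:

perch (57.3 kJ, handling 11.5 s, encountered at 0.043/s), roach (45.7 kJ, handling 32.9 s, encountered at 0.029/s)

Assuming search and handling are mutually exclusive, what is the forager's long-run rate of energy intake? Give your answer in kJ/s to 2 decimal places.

Energy encountered per unit search time: 0.043×57.3 + 0.029×45.7 = 3.789 kJ/s.
Handling time per unit search time: 0.043×11.5 + 0.029×32.9 = 1.449.
Rate = 3.789/(1 + 1.449) = 1.547 kJ/s.

1.55 kJ/s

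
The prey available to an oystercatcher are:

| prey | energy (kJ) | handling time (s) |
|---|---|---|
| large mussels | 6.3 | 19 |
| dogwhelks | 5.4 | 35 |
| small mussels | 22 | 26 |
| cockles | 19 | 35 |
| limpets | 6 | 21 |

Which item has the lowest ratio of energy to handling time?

Profitability E/h (kJ/s): large mussels = 6.3/19 = 0.332, dogwhelks = 5.4/35 = 0.154, small mussels = 22/26 = 0.846, cockles = 19/35 = 0.543, limpets = 6/21 = 0.286.
Ranked: small mussels > cockles > large mussels > limpets > dogwhelks.

dogwhelks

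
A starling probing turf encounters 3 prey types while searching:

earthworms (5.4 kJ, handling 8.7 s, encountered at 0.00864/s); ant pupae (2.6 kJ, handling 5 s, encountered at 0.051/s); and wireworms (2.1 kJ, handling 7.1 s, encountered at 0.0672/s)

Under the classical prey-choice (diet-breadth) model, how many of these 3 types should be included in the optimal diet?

E/h in descending order: earthworms 0.621, ant pupae 0.52, wireworms 0.296 kJ/s. The optimal diet is the largest prefix of this list for which every included type satisfies E_i/h_i > R on the types above it.
Rate on top 1: 0.04339. ant pupae: 0.52 > 0.04339 → include.
Rate on top 2: 0.1348. wireworms: 0.296 > 0.1348 → include.
Optimal diet: earthworms, ant pupae, wireworms — 3 of 3 types.

3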